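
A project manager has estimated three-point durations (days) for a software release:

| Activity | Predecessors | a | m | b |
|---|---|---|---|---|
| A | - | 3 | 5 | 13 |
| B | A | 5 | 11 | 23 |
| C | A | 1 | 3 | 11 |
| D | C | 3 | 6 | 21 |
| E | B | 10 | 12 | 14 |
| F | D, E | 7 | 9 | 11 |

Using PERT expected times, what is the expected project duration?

39 days

te_A = (3 + 4·5 + 13)/6 = 36/6 = 6
te_B = (5 + 4·11 + 23)/6 = 72/6 = 12
te_C = (1 + 4·3 + 11)/6 = 24/6 = 4
te_D = (3 + 4·6 + 21)/6 = 48/6 = 8
te_E = (10 + 4·12 + 14)/6 = 72/6 = 12
te_F = (7 + 4·9 + 11)/6 = 54/6 = 9

Forward pass:
ES_A = 0; EF_A = 6
ES_B = 6; EF_B = 6+12 = 18
ES_C = 6; EF_C = 6+4 = 10
ES_D = 10; EF_D = 10+8 = 18
ES_E = 18; EF_E = 18+12 = 30
ES_F = max(EF_D=18, EF_E=30) = 30; EF_F = 30+9 = 39
Expected project duration μ = 39 days. Critical path: A → B → E → F.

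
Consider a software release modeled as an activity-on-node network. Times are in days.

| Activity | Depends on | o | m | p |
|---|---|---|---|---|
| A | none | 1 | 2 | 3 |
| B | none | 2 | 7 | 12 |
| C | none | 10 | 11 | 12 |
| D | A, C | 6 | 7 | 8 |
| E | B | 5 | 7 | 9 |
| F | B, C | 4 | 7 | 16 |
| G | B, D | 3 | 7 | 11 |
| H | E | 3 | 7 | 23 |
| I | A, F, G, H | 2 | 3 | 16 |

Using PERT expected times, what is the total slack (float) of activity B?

2 days

te_A = (1 + 4·2 + 3)/6 = 12/6 = 2
te_B = (2 + 4·7 + 12)/6 = 42/6 = 7
te_C = (10 + 4·11 + 12)/6 = 66/6 = 11
te_D = (6 + 4·7 + 8)/6 = 42/6 = 7
te_E = (5 + 4·7 + 9)/6 = 42/6 = 7
te_F = (4 + 4·7 + 16)/6 = 48/6 = 8
te_G = (3 + 4·7 + 11)/6 = 42/6 = 7
te_H = (3 + 4·7 + 23)/6 = 54/6 = 9
te_I = (2 + 4·3 + 16)/6 = 30/6 = 5

Forward pass:
ES_A = 0; EF_A = 2
ES_B = 0; EF_B = 7
ES_C = 0; EF_C = 11
ES_D = max(EF_A=2, EF_C=11) = 11; EF_D = 11+7 = 18
ES_E = 7; EF_E = 7+7 = 14
ES_F = max(EF_B=7, EF_C=11) = 11; EF_F = 11+8 = 19
ES_G = max(EF_B=7, EF_D=18) = 18; EF_G = 18+7 = 25
ES_H = 14; EF_H = 14+9 = 23
ES_I = max(EF_A=2, EF_F=19, EF_G=25, EF_H=23) = 25; EF_I = 25+5 = 30
Expected project duration μ = 30 days. Critical path: C → D → G → I.

Backward pass:
LF_I = 30; LS_I = 30−5 = 25
LF_H = LS_I = 25; LS_H = 25−9 = 16
LF_G = LS_I = 25; LS_G = 25−7 = 18
LF_F = LS_I = 25; LS_F = 25−8 = 17
LF_E = LS_H = 16; LS_E = 16−7 = 9
LF_D = LS_G = 18; LS_D = 18−7 = 11
LF_C = min(LS_D=11, LS_F=17) = 11; LS_C = 11−11 = 0
LF_B = min(LS_E=9, LS_F=17, LS_G=18) = 9; LS_B = 9−7 = 2
LF_A = min(LS_D=11, LS_I=25) = 11; LS_A = 11−2 = 9
Slack_B = LS_B − ES_B = 2 − 0 = 2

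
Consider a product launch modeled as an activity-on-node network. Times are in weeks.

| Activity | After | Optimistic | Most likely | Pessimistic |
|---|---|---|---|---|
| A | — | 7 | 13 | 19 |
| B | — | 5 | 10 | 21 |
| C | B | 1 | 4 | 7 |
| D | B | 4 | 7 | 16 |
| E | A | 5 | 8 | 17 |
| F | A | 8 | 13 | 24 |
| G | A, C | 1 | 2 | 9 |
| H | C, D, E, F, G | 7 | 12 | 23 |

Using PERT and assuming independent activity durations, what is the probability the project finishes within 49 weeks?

te_A = (7 + 4·13 + 19)/6 = 78/6 = 13; σ²_A = ((19−7)/6)² = 4.000
te_B = (5 + 4·10 + 21)/6 = 66/6 = 11; σ²_B = ((21−5)/6)² = 7.111
te_C = (1 + 4·4 + 7)/6 = 24/6 = 4; σ²_C = ((7−1)/6)² = 1.000
te_D = (4 + 4·7 + 16)/6 = 48/6 = 8; σ²_D = ((16−4)/6)² = 4.000
te_E = (5 + 4·8 + 17)/6 = 54/6 = 9; σ²_E = ((17−5)/6)² = 4.000
te_F = (8 + 4·13 + 24)/6 = 84/6 = 14; σ²_F = ((24−8)/6)² = 7.111
te_G = (1 + 4·2 + 9)/6 = 18/6 = 3; σ²_G = ((9−1)/6)² = 1.778
te_H = (7 + 4·12 + 23)/6 = 78/6 = 13; σ²_H = ((23−7)/6)² = 7.111

Forward pass:
ES_A = 0; EF_A = 13
ES_B = 0; EF_B = 11
ES_C = 11; EF_C = 11+4 = 15
ES_D = 11; EF_D = 11+8 = 19
ES_E = 13; EF_E = 13+9 = 22
ES_F = 13; EF_F = 13+14 = 27
ES_G = max(EF_A=13, EF_C=15) = 15; EF_G = 15+3 = 18
ES_H = max(EF_C=15, EF_D=19, EF_E=22, EF_F=27, EF_G=18) = 27; EF_H = 27+13 = 40
Expected project duration μ = 40 weeks. Critical path: A → F → H.

Variance along critical path = 4.000 + 7.111 + 7.111 = 18.222; σ = √18.222 = 4.269 weeks.
Z = (49 − 40) / 4.269 = 2.108
P(T ≤ 49) = Φ(2.108) ≈ 0.982

0.982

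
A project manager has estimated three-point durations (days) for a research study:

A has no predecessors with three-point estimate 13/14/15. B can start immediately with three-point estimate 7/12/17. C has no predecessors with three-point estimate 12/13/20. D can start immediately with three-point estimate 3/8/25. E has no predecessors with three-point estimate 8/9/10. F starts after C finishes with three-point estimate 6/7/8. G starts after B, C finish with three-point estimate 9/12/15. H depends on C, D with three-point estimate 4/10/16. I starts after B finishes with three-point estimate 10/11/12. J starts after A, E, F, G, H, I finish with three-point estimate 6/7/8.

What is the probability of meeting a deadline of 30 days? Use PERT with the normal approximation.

te_A = (13 + 4·14 + 15)/6 = 84/6 = 14; σ²_A = ((15−13)/6)² = 0.111
te_B = (7 + 4·12 + 17)/6 = 72/6 = 12; σ²_B = ((17−7)/6)² = 2.778
te_C = (12 + 4·13 + 20)/6 = 84/6 = 14; σ²_C = ((20−12)/6)² = 1.778
te_D = (3 + 4·8 + 25)/6 = 60/6 = 10; σ²_D = ((25−3)/6)² = 13.444
te_E = (8 + 4·9 + 10)/6 = 54/6 = 9; σ²_E = ((10−8)/6)² = 0.111
te_F = (6 + 4·7 + 8)/6 = 42/6 = 7; σ²_F = ((8−6)/6)² = 0.111
te_G = (9 + 4·12 + 15)/6 = 72/6 = 12; σ²_G = ((15−9)/6)² = 1.000
te_H = (4 + 4·10 + 16)/6 = 60/6 = 10; σ²_H = ((16−4)/6)² = 4.000
te_I = (10 + 4·11 + 12)/6 = 66/6 = 11; σ²_I = ((12−10)/6)² = 0.111
te_J = (6 + 4·7 + 8)/6 = 42/6 = 7; σ²_J = ((8−6)/6)² = 0.111

Forward pass:
ES_A = 0; EF_A = 14
ES_B = 0; EF_B = 12
ES_C = 0; EF_C = 14
ES_D = 0; EF_D = 10
ES_E = 0; EF_E = 9
ES_F = 14; EF_F = 14+7 = 21
ES_G = max(EF_B=12, EF_C=14) = 14; EF_G = 14+12 = 26
ES_H = max(EF_C=14, EF_D=10) = 14; EF_H = 14+10 = 24
ES_I = 12; EF_I = 12+11 = 23
ES_J = max(EF_A=14, EF_E=9, EF_F=21, EF_G=26, EF_H=24, EF_I=23) = 26; EF_J = 26+7 = 33
Expected project duration μ = 33 days. Critical path: C → G → J.

Variance along critical path = 1.778 + 1.000 + 0.111 = 2.889; σ = √2.889 = 1.700 days.
Z = (30 − 33) / 1.700 = -1.765
P(T ≤ 30) = Φ(-1.765) ≈ 0.039

0.039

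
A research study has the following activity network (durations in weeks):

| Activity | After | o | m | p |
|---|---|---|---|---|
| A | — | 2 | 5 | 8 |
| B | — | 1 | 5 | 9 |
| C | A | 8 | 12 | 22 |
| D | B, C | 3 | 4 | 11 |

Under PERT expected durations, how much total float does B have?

te_A = (2 + 4·5 + 8)/6 = 30/6 = 5
te_B = (1 + 4·5 + 9)/6 = 30/6 = 5
te_C = (8 + 4·12 + 22)/6 = 78/6 = 13
te_D = (3 + 4·4 + 11)/6 = 30/6 = 5

Forward pass:
ES_A = 0; EF_A = 5
ES_B = 0; EF_B = 5
ES_C = 5; EF_C = 5+13 = 18
ES_D = max(EF_B=5, EF_C=18) = 18; EF_D = 18+5 = 23
Expected project duration μ = 23 weeks. Critical path: A → C → D.

Backward pass:
LF_D = 23; LS_D = 23−5 = 18
LF_C = LS_D = 18; LS_C = 18−13 = 5
LF_B = LS_D = 18; LS_B = 18−5 = 13
LF_A = LS_C = 5; LS_A = 5−5 = 0
Slack_B = LS_B − ES_B = 13 − 0 = 13

13 weeks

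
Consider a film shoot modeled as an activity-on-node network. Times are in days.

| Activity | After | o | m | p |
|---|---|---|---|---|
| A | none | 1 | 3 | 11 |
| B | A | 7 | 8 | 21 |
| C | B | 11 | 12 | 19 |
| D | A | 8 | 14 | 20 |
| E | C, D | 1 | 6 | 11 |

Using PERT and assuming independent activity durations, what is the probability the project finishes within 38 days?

te_A = (1 + 4·3 + 11)/6 = 24/6 = 4; σ²_A = ((11−1)/6)² = 2.778
te_B = (7 + 4·8 + 21)/6 = 60/6 = 10; σ²_B = ((21−7)/6)² = 5.444
te_C = (11 + 4·12 + 19)/6 = 78/6 = 13; σ²_C = ((19−11)/6)² = 1.778
te_D = (8 + 4·14 + 20)/6 = 84/6 = 14; σ²_D = ((20−8)/6)² = 4.000
te_E = (1 + 4·6 + 11)/6 = 36/6 = 6; σ²_E = ((11−1)/6)² = 2.778

Forward pass:
ES_A = 0; EF_A = 4
ES_B = 4; EF_B = 4+10 = 14
ES_C = 14; EF_C = 14+13 = 27
ES_D = 4; EF_D = 4+14 = 18
ES_E = max(EF_C=27, EF_D=18) = 27; EF_E = 27+6 = 33
Expected project duration μ = 33 days. Critical path: A → B → C → E.

Variance along critical path = 2.778 + 5.444 + 1.778 + 2.778 = 12.778; σ = √12.778 = 3.575 days.
Z = (38 − 33) / 3.575 = 1.399
P(T ≤ 38) = Φ(1.399) ≈ 0.919

0.919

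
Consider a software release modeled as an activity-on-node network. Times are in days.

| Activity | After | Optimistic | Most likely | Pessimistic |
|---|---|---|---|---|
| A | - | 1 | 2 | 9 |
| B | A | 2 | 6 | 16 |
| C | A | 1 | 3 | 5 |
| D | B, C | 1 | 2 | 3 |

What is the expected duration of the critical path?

te_A = (1 + 4·2 + 9)/6 = 18/6 = 3
te_B = (2 + 4·6 + 16)/6 = 42/6 = 7
te_C = (1 + 4·3 + 5)/6 = 18/6 = 3
te_D = (1 + 4·2 + 3)/6 = 12/6 = 2

Forward pass:
ES_A = 0; EF_A = 3
ES_B = 3; EF_B = 3+7 = 10
ES_C = 3; EF_C = 3+3 = 6
ES_D = max(EF_B=10, EF_C=6) = 10; EF_D = 10+2 = 12
Expected project duration μ = 12 days. Critical path: A → B → D.

12 days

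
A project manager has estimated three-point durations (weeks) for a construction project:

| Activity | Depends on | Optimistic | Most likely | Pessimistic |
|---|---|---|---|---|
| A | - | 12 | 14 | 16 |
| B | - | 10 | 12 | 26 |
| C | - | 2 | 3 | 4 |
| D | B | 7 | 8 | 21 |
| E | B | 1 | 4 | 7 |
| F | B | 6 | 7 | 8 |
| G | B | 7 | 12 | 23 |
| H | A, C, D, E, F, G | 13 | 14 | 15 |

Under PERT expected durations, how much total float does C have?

24 weeks

te_A = (12 + 4·14 + 16)/6 = 84/6 = 14
te_B = (10 + 4·12 + 26)/6 = 84/6 = 14
te_C = (2 + 4·3 + 4)/6 = 18/6 = 3
te_D = (7 + 4·8 + 21)/6 = 60/6 = 10
te_E = (1 + 4·4 + 7)/6 = 24/6 = 4
te_F = (6 + 4·7 + 8)/6 = 42/6 = 7
te_G = (7 + 4·12 + 23)/6 = 78/6 = 13
te_H = (13 + 4·14 + 15)/6 = 84/6 = 14

Forward pass:
ES_A = 0; EF_A = 14
ES_B = 0; EF_B = 14
ES_C = 0; EF_C = 3
ES_D = 14; EF_D = 14+10 = 24
ES_E = 14; EF_E = 14+4 = 18
ES_F = 14; EF_F = 14+7 = 21
ES_G = 14; EF_G = 14+13 = 27
ES_H = max(EF_A=14, EF_C=3, EF_D=24, EF_E=18, EF_F=21, EF_G=27) = 27; EF_H = 27+14 = 41
Expected project duration μ = 41 weeks. Critical path: B → G → H.

Backward pass:
LF_H = 41; LS_H = 41−14 = 27
LF_G = LS_H = 27; LS_G = 27−13 = 14
LF_F = LS_H = 27; LS_F = 27−7 = 20
LF_E = LS_H = 27; LS_E = 27−4 = 23
LF_D = LS_H = 27; LS_D = 27−10 = 17
LF_C = LS_H = 27; LS_C = 27−3 = 24
LF_B = min(LS_D=17, LS_E=23, LS_F=20, LS_G=14) = 14; LS_B = 14−14 = 0
LF_A = LS_H = 27; LS_A = 27−14 = 13
Slack_C = LS_C − ES_C = 24 − 0 = 24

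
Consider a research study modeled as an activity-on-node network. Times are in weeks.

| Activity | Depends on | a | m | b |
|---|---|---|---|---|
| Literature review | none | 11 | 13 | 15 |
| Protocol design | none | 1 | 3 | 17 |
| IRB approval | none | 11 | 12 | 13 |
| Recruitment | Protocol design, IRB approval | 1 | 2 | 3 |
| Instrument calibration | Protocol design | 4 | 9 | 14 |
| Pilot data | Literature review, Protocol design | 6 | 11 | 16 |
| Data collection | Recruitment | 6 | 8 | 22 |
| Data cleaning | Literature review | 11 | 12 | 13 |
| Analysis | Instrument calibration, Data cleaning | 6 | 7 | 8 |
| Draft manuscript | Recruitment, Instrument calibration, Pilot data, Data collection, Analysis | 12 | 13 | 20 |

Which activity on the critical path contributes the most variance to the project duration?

te_Literature review = (11 + 4·13 + 15)/6 = 78/6 = 13; σ²_Literature review = ((15−11)/6)² = 0.444
te_Protocol design = (1 + 4·3 + 17)/6 = 30/6 = 5; σ²_Protocol design = ((17−1)/6)² = 7.111
te_IRB approval = (11 + 4·12 + 13)/6 = 72/6 = 12; σ²_IRB approval = ((13−11)/6)² = 0.111
te_Recruitment = (1 + 4·2 + 3)/6 = 12/6 = 2; σ²_Recruitment = ((3−1)/6)² = 0.111
te_Instrument calibration = (4 + 4·9 + 14)/6 = 54/6 = 9; σ²_Instrument calibration = ((14−4)/6)² = 2.778
te_Pilot data = (6 + 4·11 + 16)/6 = 66/6 = 11; σ²_Pilot data = ((16−6)/6)² = 2.778
te_Data collection = (6 + 4·8 + 22)/6 = 60/6 = 10; σ²_Data collection = ((22−6)/6)² = 7.111
te_Data cleaning = (11 + 4·12 + 13)/6 = 72/6 = 12; σ²_Data cleaning = ((13−11)/6)² = 0.111
te_Analysis = (6 + 4·7 + 8)/6 = 42/6 = 7; σ²_Analysis = ((8−6)/6)² = 0.111
te_Draft manuscript = (12 + 4·13 + 20)/6 = 84/6 = 14; σ²_Draft manuscript = ((20−12)/6)² = 1.778

Forward pass:
ES_Literature review = 0; EF_Literature review = 13
ES_Protocol design = 0; EF_Protocol design = 5
ES_IRB approval = 0; EF_IRB approval = 12
ES_Recruitment = max(EF_Protocol design=5, EF_IRB approval=12) = 12; EF_Recruitment = 12+2 = 14
ES_Instrument calibration = 5; EF_Instrument calibration = 5+9 = 14
ES_Pilot data = max(EF_Literature review=13, EF_Protocol design=5) = 13; EF_Pilot data = 13+11 = 24
ES_Data collection = 14; EF_Data collection = 14+10 = 24
ES_Data cleaning = 13; EF_Data cleaning = 13+12 = 25
ES_Analysis = max(EF_Instrument calibration=14, EF_Data cleaning=25) = 25; EF_Analysis = 25+7 = 32
ES_Draft manuscript = max(EF_Recruitment=14, EF_Instrument calibration=14, EF_Pilot data=24, EF_Data collection=24, EF_Analysis=32) = 32; EF_Draft manuscript = 32+14 = 46
Expected project duration μ = 46 weeks. Critical path: Literature review → Data cleaning → Analysis → Draft manuscript.

Variances on critical path: σ²_Literature review=0.444, σ²_Data cleaning=0.111, σ²_Analysis=0.111, σ²_Draft manuscript=1.778.
Largest is σ²_Draft manuscript = 1.778.

Draft manuscript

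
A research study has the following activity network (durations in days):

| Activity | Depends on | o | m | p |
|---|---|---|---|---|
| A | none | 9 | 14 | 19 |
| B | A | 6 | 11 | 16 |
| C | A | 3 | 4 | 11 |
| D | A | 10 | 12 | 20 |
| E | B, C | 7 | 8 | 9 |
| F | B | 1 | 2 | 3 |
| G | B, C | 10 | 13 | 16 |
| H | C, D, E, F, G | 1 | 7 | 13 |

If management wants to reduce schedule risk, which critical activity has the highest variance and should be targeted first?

te_A = (9 + 4·14 + 19)/6 = 84/6 = 14; σ²_A = ((19−9)/6)² = 2.778
te_B = (6 + 4·11 + 16)/6 = 66/6 = 11; σ²_B = ((16−6)/6)² = 2.778
te_C = (3 + 4·4 + 11)/6 = 30/6 = 5; σ²_C = ((11−3)/6)² = 1.778
te_D = (10 + 4·12 + 20)/6 = 78/6 = 13; σ²_D = ((20−10)/6)² = 2.778
te_E = (7 + 4·8 + 9)/6 = 48/6 = 8; σ²_E = ((9−7)/6)² = 0.111
te_F = (1 + 4·2 + 3)/6 = 12/6 = 2; σ²_F = ((3−1)/6)² = 0.111
te_G = (10 + 4·13 + 16)/6 = 78/6 = 13; σ²_G = ((16−10)/6)² = 1.000
te_H = (1 + 4·7 + 13)/6 = 42/6 = 7; σ²_H = ((13−1)/6)² = 4.000

Forward pass:
ES_A = 0; EF_A = 14
ES_B = 14; EF_B = 14+11 = 25
ES_C = 14; EF_C = 14+5 = 19
ES_D = 14; EF_D = 14+13 = 27
ES_E = max(EF_B=25, EF_C=19) = 25; EF_E = 25+8 = 33
ES_F = 25; EF_F = 25+2 = 27
ES_G = max(EF_B=25, EF_C=19) = 25; EF_G = 25+13 = 38
ES_H = max(EF_C=19, EF_D=27, EF_E=33, EF_F=27, EF_G=38) = 38; EF_H = 38+7 = 45
Expected project duration μ = 45 days. Critical path: A → B → G → H.

Variances on critical path: σ²_A=2.778, σ²_B=2.778, σ²_G=1.000, σ²_H=4.000.
Largest is σ²_H = 4.000.

H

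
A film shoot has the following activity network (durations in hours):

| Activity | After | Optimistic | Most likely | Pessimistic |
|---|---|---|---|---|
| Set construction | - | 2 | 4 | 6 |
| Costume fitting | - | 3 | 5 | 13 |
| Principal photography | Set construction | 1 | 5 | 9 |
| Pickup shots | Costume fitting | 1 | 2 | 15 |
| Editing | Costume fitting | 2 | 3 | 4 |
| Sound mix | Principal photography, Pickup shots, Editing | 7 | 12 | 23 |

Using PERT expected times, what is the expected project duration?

te_Set construction = (2 + 4·4 + 6)/6 = 24/6 = 4
te_Costume fitting = (3 + 4·5 + 13)/6 = 36/6 = 6
te_Principal photography = (1 + 4·5 + 9)/6 = 30/6 = 5
te_Pickup shots = (1 + 4·2 + 15)/6 = 24/6 = 4
te_Editing = (2 + 4·3 + 4)/6 = 18/6 = 3
te_Sound mix = (7 + 4·12 + 23)/6 = 78/6 = 13

Forward pass:
ES_Set construction = 0; EF_Set construction = 4
ES_Costume fitting = 0; EF_Costume fitting = 6
ES_Principal photography = 4; EF_Principal photography = 4+5 = 9
ES_Pickup shots = 6; EF_Pickup shots = 6+4 = 10
ES_Editing = 6; EF_Editing = 6+3 = 9
ES_Sound mix = max(EF_Principal photography=9, EF_Pickup shots=10, EF_Editing=9) = 10; EF_Sound mix = 10+13 = 23
Expected project duration μ = 23 hours. Critical path: Costume fitting → Pickup shots → Sound mix.

23 hours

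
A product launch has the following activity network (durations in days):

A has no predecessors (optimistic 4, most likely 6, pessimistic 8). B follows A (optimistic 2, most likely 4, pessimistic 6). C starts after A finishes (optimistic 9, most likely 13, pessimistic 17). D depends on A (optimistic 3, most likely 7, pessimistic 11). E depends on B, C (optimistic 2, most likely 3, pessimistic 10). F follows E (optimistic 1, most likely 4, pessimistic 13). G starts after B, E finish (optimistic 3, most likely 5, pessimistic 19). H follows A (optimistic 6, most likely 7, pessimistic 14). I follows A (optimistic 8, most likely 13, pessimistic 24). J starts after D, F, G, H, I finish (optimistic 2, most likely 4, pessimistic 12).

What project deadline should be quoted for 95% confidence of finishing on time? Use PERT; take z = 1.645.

te_A = (4 + 4·6 + 8)/6 = 36/6 = 6; σ²_A = ((8−4)/6)² = 0.444
te_B = (2 + 4·4 + 6)/6 = 24/6 = 4; σ²_B = ((6−2)/6)² = 0.444
te_C = (9 + 4·13 + 17)/6 = 78/6 = 13; σ²_C = ((17−9)/6)² = 1.778
te_D = (3 + 4·7 + 11)/6 = 42/6 = 7; σ²_D = ((11−3)/6)² = 1.778
te_E = (2 + 4·3 + 10)/6 = 24/6 = 4; σ²_E = ((10−2)/6)² = 1.778
te_F = (1 + 4·4 + 13)/6 = 30/6 = 5; σ²_F = ((13−1)/6)² = 4.000
te_G = (3 + 4·5 + 19)/6 = 42/6 = 7; σ²_G = ((19−3)/6)² = 7.111
te_H = (6 + 4·7 + 14)/6 = 48/6 = 8; σ²_H = ((14−6)/6)² = 1.778
te_I = (8 + 4·13 + 24)/6 = 84/6 = 14; σ²_I = ((24−8)/6)² = 7.111
te_J = (2 + 4·4 + 12)/6 = 30/6 = 5; σ²_J = ((12−2)/6)² = 2.778

Forward pass:
ES_A = 0; EF_A = 6
ES_B = 6; EF_B = 6+4 = 10
ES_C = 6; EF_C = 6+13 = 19
ES_D = 6; EF_D = 6+7 = 13
ES_E = max(EF_B=10, EF_C=19) = 19; EF_E = 19+4 = 23
ES_F = 23; EF_F = 23+5 = 28
ES_G = max(EF_B=10, EF_E=23) = 23; EF_G = 23+7 = 30
ES_H = 6; EF_H = 6+8 = 14
ES_I = 6; EF_I = 6+14 = 20
ES_J = max(EF_D=13, EF_F=28, EF_G=30, EF_H=14, EF_I=20) = 30; EF_J = 30+5 = 35
Expected project duration μ = 35 days. Critical path: A → C → E → G → J.

Variance along critical path = 0.444 + 1.778 + 1.778 + 7.111 + 2.778 = 13.889; σ = 3.727 days.
D = μ + z·σ = 35 + 1.645·3.727 = 41.1 days

41.1 days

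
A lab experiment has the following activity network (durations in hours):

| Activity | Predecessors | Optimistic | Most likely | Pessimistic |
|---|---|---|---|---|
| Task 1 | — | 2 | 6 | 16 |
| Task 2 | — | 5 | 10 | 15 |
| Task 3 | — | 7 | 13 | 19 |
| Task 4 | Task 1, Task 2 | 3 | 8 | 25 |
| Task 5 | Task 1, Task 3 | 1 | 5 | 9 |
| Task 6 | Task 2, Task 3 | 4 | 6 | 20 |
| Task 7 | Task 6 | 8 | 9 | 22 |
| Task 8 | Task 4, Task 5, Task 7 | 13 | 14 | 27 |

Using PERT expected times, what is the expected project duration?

te_Task 1 = (2 + 4·6 + 16)/6 = 42/6 = 7
te_Task 2 = (5 + 4·10 + 15)/6 = 60/6 = 10
te_Task 3 = (7 + 4·13 + 19)/6 = 78/6 = 13
te_Task 4 = (3 + 4·8 + 25)/6 = 60/6 = 10
te_Task 5 = (1 + 4·5 + 9)/6 = 30/6 = 5
te_Task 6 = (4 + 4·6 + 20)/6 = 48/6 = 8
te_Task 7 = (8 + 4·9 + 22)/6 = 66/6 = 11
te_Task 8 = (13 + 4·14 + 27)/6 = 96/6 = 16

Forward pass:
ES_Task 1 = 0; EF_Task 1 = 7
ES_Task 2 = 0; EF_Task 2 = 10
ES_Task 3 = 0; EF_Task 3 = 13
ES_Task 4 = max(EF_Task 1=7, EF_Task 2=10) = 10; EF_Task 4 = 10+10 = 20
ES_Task 5 = max(EF_Task 1=7, EF_Task 3=13) = 13; EF_Task 5 = 13+5 = 18
ES_Task 6 = max(EF_Task 2=10, EF_Task 3=13) = 13; EF_Task 6 = 13+8 = 21
ES_Task 7 = 21; EF_Task 7 = 21+11 = 32
ES_Task 8 = max(EF_Task 4=20, EF_Task 5=18, EF_Task 7=32) = 32; EF_Task 8 = 32+16 = 48
Expected project duration μ = 48 hours. Critical path: Task 3 → Task 6 → Task 7 → Task 8.

48 hours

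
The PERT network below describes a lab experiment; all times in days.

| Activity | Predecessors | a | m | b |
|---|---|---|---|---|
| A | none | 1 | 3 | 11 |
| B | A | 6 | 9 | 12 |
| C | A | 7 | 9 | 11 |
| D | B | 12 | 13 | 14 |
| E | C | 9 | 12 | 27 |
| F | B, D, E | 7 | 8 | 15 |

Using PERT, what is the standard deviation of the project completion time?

te_A = (1 + 4·3 + 11)/6 = 24/6 = 4; σ²_A = ((11−1)/6)² = 2.778
te_B = (6 + 4·9 + 12)/6 = 54/6 = 9; σ²_B = ((12−6)/6)² = 1.000
te_C = (7 + 4·9 + 11)/6 = 54/6 = 9; σ²_C = ((11−7)/6)² = 0.444
te_D = (12 + 4·13 + 14)/6 = 78/6 = 13; σ²_D = ((14−12)/6)² = 0.111
te_E = (9 + 4·12 + 27)/6 = 84/6 = 14; σ²_E = ((27−9)/6)² = 9.000
te_F = (7 + 4·8 + 15)/6 = 54/6 = 9; σ²_F = ((15−7)/6)² = 1.778

Forward pass:
ES_A = 0; EF_A = 4
ES_B = 4; EF_B = 4+9 = 13
ES_C = 4; EF_C = 4+9 = 13
ES_D = 13; EF_D = 13+13 = 26
ES_E = 13; EF_E = 13+14 = 27
ES_F = max(EF_B=13, EF_D=26, EF_E=27) = 27; EF_F = 27+9 = 36
Expected project duration μ = 36 days. Critical path: A → C → E → F.

Variance along critical path = 2.778 + 0.444 + 9.000 + 1.778 = 14.000
σ = √14.000 = 3.742 days

3.74 days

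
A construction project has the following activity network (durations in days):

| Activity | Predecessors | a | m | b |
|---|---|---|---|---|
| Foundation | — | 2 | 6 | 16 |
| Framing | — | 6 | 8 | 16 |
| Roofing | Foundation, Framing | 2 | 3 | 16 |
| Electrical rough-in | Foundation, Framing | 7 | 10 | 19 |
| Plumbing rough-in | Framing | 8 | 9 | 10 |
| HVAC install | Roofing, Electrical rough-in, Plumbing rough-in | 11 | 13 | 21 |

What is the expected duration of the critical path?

te_Foundation = (2 + 4·6 + 16)/6 = 42/6 = 7
te_Framing = (6 + 4·8 + 16)/6 = 54/6 = 9
te_Roofing = (2 + 4·3 + 16)/6 = 30/6 = 5
te_Electrical rough-in = (7 + 4·10 + 19)/6 = 66/6 = 11
te_Plumbing rough-in = (8 + 4·9 + 10)/6 = 54/6 = 9
te_HVAC install = (11 + 4·13 + 21)/6 = 84/6 = 14

Forward pass:
ES_Foundation = 0; EF_Foundation = 7
ES_Framing = 0; EF_Framing = 9
ES_Roofing = max(EF_Foundation=7, EF_Framing=9) = 9; EF_Roofing = 9+5 = 14
ES_Electrical rough-in = max(EF_Foundation=7, EF_Framing=9) = 9; EF_Electrical rough-in = 9+11 = 20
ES_Plumbing rough-in = 9; EF_Plumbing rough-in = 9+9 = 18
ES_HVAC install = max(EF_Roofing=14, EF_Electrical rough-in=20, EF_Plumbing rough-in=18) = 20; EF_HVAC install = 20+14 = 34
Expected project duration μ = 34 days. Critical path: Framing → Electrical rough-in → HVAC install.

34 days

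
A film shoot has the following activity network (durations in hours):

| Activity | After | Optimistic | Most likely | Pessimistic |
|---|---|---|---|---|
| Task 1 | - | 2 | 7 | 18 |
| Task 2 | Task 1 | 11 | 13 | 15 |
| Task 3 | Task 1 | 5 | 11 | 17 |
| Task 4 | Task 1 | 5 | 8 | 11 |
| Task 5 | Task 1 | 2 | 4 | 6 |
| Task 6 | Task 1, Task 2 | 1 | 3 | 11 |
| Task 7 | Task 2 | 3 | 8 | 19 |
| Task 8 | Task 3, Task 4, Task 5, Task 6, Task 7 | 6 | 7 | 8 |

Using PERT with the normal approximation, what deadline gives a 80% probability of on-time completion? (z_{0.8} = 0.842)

40.2 hours

te_Task 1 = (2 + 4·7 + 18)/6 = 48/6 = 8; σ²_Task 1 = ((18−2)/6)² = 7.111
te_Task 2 = (11 + 4·13 + 15)/6 = 78/6 = 13; σ²_Task 2 = ((15−11)/6)² = 0.444
te_Task 3 = (5 + 4·11 + 17)/6 = 66/6 = 11; σ²_Task 3 = ((17−5)/6)² = 4.000
te_Task 4 = (5 + 4·8 + 11)/6 = 48/6 = 8; σ²_Task 4 = ((11−5)/6)² = 1.000
te_Task 5 = (2 + 4·4 + 6)/6 = 24/6 = 4; σ²_Task 5 = ((6−2)/6)² = 0.444
te_Task 6 = (1 + 4·3 + 11)/6 = 24/6 = 4; σ²_Task 6 = ((11−1)/6)² = 2.778
te_Task 7 = (3 + 4·8 + 19)/6 = 54/6 = 9; σ²_Task 7 = ((19−3)/6)² = 7.111
te_Task 8 = (6 + 4·7 + 8)/6 = 42/6 = 7; σ²_Task 8 = ((8−6)/6)² = 0.111

Forward pass:
ES_Task 1 = 0; EF_Task 1 = 8
ES_Task 2 = 8; EF_Task 2 = 8+13 = 21
ES_Task 3 = 8; EF_Task 3 = 8+11 = 19
ES_Task 4 = 8; EF_Task 4 = 8+8 = 16
ES_Task 5 = 8; EF_Task 5 = 8+4 = 12
ES_Task 6 = max(EF_Task 1=8, EF_Task 2=21) = 21; EF_Task 6 = 21+4 = 25
ES_Task 7 = 21; EF_Task 7 = 21+9 = 30
ES_Task 8 = max(EF_Task 3=19, EF_Task 4=16, EF_Task 5=12, EF_Task 6=25, EF_Task 7=30) = 30; EF_Task 8 = 30+7 = 37
Expected project duration μ = 37 hours. Critical path: Task 1 → Task 2 → Task 7 → Task 8.

Variance along critical path = 7.111 + 0.444 + 7.111 + 0.111 = 14.778; σ = 3.844 hours.
D = μ + z·σ = 37 + 0.842·3.844 = 40.2 hours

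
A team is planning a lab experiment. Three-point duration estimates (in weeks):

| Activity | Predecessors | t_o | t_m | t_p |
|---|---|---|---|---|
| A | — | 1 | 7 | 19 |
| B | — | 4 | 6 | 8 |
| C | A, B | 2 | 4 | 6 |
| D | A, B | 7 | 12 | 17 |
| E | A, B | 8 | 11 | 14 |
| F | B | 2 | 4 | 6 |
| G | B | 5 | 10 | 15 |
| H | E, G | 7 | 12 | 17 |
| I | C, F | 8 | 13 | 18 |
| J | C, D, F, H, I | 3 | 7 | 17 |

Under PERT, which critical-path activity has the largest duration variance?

te_A = (1 + 4·7 + 19)/6 = 48/6 = 8; σ²_A = ((19−1)/6)² = 9.000
te_B = (4 + 4·6 + 8)/6 = 36/6 = 6; σ²_B = ((8−4)/6)² = 0.444
te_C = (2 + 4·4 + 6)/6 = 24/6 = 4; σ²_C = ((6−2)/6)² = 0.444
te_D = (7 + 4·12 + 17)/6 = 72/6 = 12; σ²_D = ((17−7)/6)² = 2.778
te_E = (8 + 4·11 + 14)/6 = 66/6 = 11; σ²_E = ((14−8)/6)² = 1.000
te_F = (2 + 4·4 + 6)/6 = 24/6 = 4; σ²_F = ((6−2)/6)² = 0.444
te_G = (5 + 4·10 + 15)/6 = 60/6 = 10; σ²_G = ((15−5)/6)² = 2.778
te_H = (7 + 4·12 + 17)/6 = 72/6 = 12; σ²_H = ((17−7)/6)² = 2.778
te_I = (8 + 4·13 + 18)/6 = 78/6 = 13; σ²_I = ((18−8)/6)² = 2.778
te_J = (3 + 4·7 + 17)/6 = 48/6 = 8; σ²_J = ((17−3)/6)² = 5.444

Forward pass:
ES_A = 0; EF_A = 8
ES_B = 0; EF_B = 6
ES_C = max(EF_A=8, EF_B=6) = 8; EF_C = 8+4 = 12
ES_D = max(EF_A=8, EF_B=6) = 8; EF_D = 8+12 = 20
ES_E = max(EF_A=8, EF_B=6) = 8; EF_E = 8+11 = 19
ES_F = 6; EF_F = 6+4 = 10
ES_G = 6; EF_G = 6+10 = 16
ES_H = max(EF_E=19, EF_G=16) = 19; EF_H = 19+12 = 31
ES_I = max(EF_C=12, EF_F=10) = 12; EF_I = 12+13 = 25
ES_J = max(EF_C=12, EF_D=20, EF_F=10, EF_H=31, EF_I=25) = 31; EF_J = 31+8 = 39
Expected project duration μ = 39 weeks. Critical path: A → E → H → J.

Variances on critical path: σ²_A=9.000, σ²_E=1.000, σ²_H=2.778, σ²_J=5.444.
Largest is σ²_A = 9.000.

A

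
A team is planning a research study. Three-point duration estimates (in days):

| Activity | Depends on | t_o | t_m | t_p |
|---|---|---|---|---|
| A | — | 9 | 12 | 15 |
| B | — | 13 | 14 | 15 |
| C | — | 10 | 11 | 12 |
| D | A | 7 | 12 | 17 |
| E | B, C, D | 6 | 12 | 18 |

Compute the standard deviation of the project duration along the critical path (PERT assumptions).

2.79 days

te_A = (9 + 4·12 + 15)/6 = 72/6 = 12; σ²_A = ((15−9)/6)² = 1.000
te_B = (13 + 4·14 + 15)/6 = 84/6 = 14; σ²_B = ((15−13)/6)² = 0.111
te_C = (10 + 4·11 + 12)/6 = 66/6 = 11; σ²_C = ((12−10)/6)² = 0.111
te_D = (7 + 4·12 + 17)/6 = 72/6 = 12; σ²_D = ((17−7)/6)² = 2.778
te_E = (6 + 4·12 + 18)/6 = 72/6 = 12; σ²_E = ((18−6)/6)² = 4.000

Forward pass:
ES_A = 0; EF_A = 12
ES_B = 0; EF_B = 14
ES_C = 0; EF_C = 11
ES_D = 12; EF_D = 12+12 = 24
ES_E = max(EF_B=14, EF_C=11, EF_D=24) = 24; EF_E = 24+12 = 36
Expected project duration μ = 36 days. Critical path: A → D → E.

Variance along critical path = 1.000 + 2.778 + 4.000 = 7.778
σ = √7.778 = 2.789 days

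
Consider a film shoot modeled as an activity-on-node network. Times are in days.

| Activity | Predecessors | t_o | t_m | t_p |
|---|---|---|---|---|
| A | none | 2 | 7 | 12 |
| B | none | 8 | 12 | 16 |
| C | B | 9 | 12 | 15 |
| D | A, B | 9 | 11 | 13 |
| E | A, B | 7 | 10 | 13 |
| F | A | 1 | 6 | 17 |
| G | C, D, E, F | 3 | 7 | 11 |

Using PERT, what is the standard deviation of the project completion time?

te_A = (2 + 4·7 + 12)/6 = 42/6 = 7; σ²_A = ((12−2)/6)² = 2.778
te_B = (8 + 4·12 + 16)/6 = 72/6 = 12; σ²_B = ((16−8)/6)² = 1.778
te_C = (9 + 4·12 + 15)/6 = 72/6 = 12; σ²_C = ((15−9)/6)² = 1.000
te_D = (9 + 4·11 + 13)/6 = 66/6 = 11; σ²_D = ((13−9)/6)² = 0.444
te_E = (7 + 4·10 + 13)/6 = 60/6 = 10; σ²_E = ((13−7)/6)² = 1.000
te_F = (1 + 4·6 + 17)/6 = 42/6 = 7; σ²_F = ((17−1)/6)² = 7.111
te_G = (3 + 4·7 + 11)/6 = 42/6 = 7; σ²_G = ((11−3)/6)² = 1.778

Forward pass:
ES_A = 0; EF_A = 7
ES_B = 0; EF_B = 12
ES_C = 12; EF_C = 12+12 = 24
ES_D = max(EF_A=7, EF_B=12) = 12; EF_D = 12+11 = 23
ES_E = max(EF_A=7, EF_B=12) = 12; EF_E = 12+10 = 22
ES_F = 7; EF_F = 7+7 = 14
ES_G = max(EF_C=24, EF_D=23, EF_E=22, EF_F=14) = 24; EF_G = 24+7 = 31
Expected project duration μ = 31 days. Critical path: B → C → G.

Variance along critical path = 1.778 + 1.000 + 1.778 = 4.556
σ = √4.556 = 2.134 days

2.13 days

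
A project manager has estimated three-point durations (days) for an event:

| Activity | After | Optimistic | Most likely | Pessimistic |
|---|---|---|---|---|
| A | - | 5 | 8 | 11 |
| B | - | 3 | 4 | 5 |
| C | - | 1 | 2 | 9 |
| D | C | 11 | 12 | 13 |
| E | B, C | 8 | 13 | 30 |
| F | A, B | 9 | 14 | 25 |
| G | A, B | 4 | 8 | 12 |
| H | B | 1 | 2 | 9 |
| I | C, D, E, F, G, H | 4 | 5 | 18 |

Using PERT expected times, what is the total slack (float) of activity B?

te_A = (5 + 4·8 + 11)/6 = 48/6 = 8
te_B = (3 + 4·4 + 5)/6 = 24/6 = 4
te_C = (1 + 4·2 + 9)/6 = 18/6 = 3
te_D = (11 + 4·12 + 13)/6 = 72/6 = 12
te_E = (8 + 4·13 + 30)/6 = 90/6 = 15
te_F = (9 + 4·14 + 25)/6 = 90/6 = 15
te_G = (4 + 4·8 + 12)/6 = 48/6 = 8
te_H = (1 + 4·2 + 9)/6 = 18/6 = 3
te_I = (4 + 4·5 + 18)/6 = 42/6 = 7

Forward pass:
ES_A = 0; EF_A = 8
ES_B = 0; EF_B = 4
ES_C = 0; EF_C = 3
ES_D = 3; EF_D = 3+12 = 15
ES_E = max(EF_B=4, EF_C=3) = 4; EF_E = 4+15 = 19
ES_F = max(EF_A=8, EF_B=4) = 8; EF_F = 8+15 = 23
ES_G = max(EF_A=8, EF_B=4) = 8; EF_G = 8+8 = 16
ES_H = 4; EF_H = 4+3 = 7
ES_I = max(EF_C=3, EF_D=15, EF_E=19, EF_F=23, EF_G=16, EF_H=7) = 23; EF_I = 23+7 = 30
Expected project duration μ = 30 days. Critical path: A → F → I.

Backward pass:
LF_I = 30; LS_I = 30−7 = 23
LF_H = LS_I = 23; LS_H = 23−3 = 20
LF_G = LS_I = 23; LS_G = 23−8 = 15
LF_F = LS_I = 23; LS_F = 23−15 = 8
LF_E = LS_I = 23; LS_E = 23−15 = 8
LF_D = LS_I = 23; LS_D = 23−12 = 11
LF_C = min(LS_D=11, LS_E=8, LS_I=23) = 8; LS_C = 8−3 = 5
LF_B = min(LS_E=8, LS_F=8, LS_G=15, LS_H=20) = 8; LS_B = 8−4 = 4
LF_A = min(LS_F=8, LS_G=15) = 8; LS_A = 8−8 = 0
Slack_B = LS_B − ES_B = 4 − 0 = 4

4 days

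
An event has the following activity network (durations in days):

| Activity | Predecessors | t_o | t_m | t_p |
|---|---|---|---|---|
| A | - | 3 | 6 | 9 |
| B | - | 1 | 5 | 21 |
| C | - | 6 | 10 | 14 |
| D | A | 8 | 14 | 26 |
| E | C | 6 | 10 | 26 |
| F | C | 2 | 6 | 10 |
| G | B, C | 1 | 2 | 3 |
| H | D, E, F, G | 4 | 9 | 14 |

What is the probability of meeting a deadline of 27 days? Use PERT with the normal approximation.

te_A = (3 + 4·6 + 9)/6 = 36/6 = 6; σ²_A = ((9−3)/6)² = 1.000
te_B = (1 + 4·5 + 21)/6 = 42/6 = 7; σ²_B = ((21−1)/6)² = 11.111
te_C = (6 + 4·10 + 14)/6 = 60/6 = 10; σ²_C = ((14−6)/6)² = 1.778
te_D = (8 + 4·14 + 26)/6 = 90/6 = 15; σ²_D = ((26−8)/6)² = 9.000
te_E = (6 + 4·10 + 26)/6 = 72/6 = 12; σ²_E = ((26−6)/6)² = 11.111
te_F = (2 + 4·6 + 10)/6 = 36/6 = 6; σ²_F = ((10−2)/6)² = 1.778
te_G = (1 + 4·2 + 3)/6 = 12/6 = 2; σ²_G = ((3−1)/6)² = 0.111
te_H = (4 + 4·9 + 14)/6 = 54/6 = 9; σ²_H = ((14−4)/6)² = 2.778

Forward pass:
ES_A = 0; EF_A = 6
ES_B = 0; EF_B = 7
ES_C = 0; EF_C = 10
ES_D = 6; EF_D = 6+15 = 21
ES_E = 10; EF_E = 10+12 = 22
ES_F = 10; EF_F = 10+6 = 16
ES_G = max(EF_B=7, EF_C=10) = 10; EF_G = 10+2 = 12
ES_H = max(EF_D=21, EF_E=22, EF_F=16, EF_G=12) = 22; EF_H = 22+9 = 31
Expected project duration μ = 31 days. Critical path: C → E → H.

Variance along critical path = 1.778 + 11.111 + 2.778 = 15.667; σ = √15.667 = 3.958 days.
Z = (27 − 31) / 3.958 = -1.011
P(T ≤ 27) = Φ(-1.011) ≈ 0.156

0.156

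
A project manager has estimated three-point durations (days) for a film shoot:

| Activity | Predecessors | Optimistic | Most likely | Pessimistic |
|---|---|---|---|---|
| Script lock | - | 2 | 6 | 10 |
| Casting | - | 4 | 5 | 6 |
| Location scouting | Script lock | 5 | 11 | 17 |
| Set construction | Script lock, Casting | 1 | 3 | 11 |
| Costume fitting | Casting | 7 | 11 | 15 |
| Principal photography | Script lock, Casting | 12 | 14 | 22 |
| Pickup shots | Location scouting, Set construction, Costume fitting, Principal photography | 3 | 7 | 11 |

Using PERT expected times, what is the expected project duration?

te_Script lock = (2 + 4·6 + 10)/6 = 36/6 = 6
te_Casting = (4 + 4·5 + 6)/6 = 30/6 = 5
te_Location scouting = (5 + 4·11 + 17)/6 = 66/6 = 11
te_Set construction = (1 + 4·3 + 11)/6 = 24/6 = 4
te_Costume fitting = (7 + 4·11 + 15)/6 = 66/6 = 11
te_Principal photography = (12 + 4·14 + 22)/6 = 90/6 = 15
te_Pickup shots = (3 + 4·7 + 11)/6 = 42/6 = 7

Forward pass:
ES_Script lock = 0; EF_Script lock = 6
ES_Casting = 0; EF_Casting = 5
ES_Location scouting = 6; EF_Location scouting = 6+11 = 17
ES_Set construction = max(EF_Script lock=6, EF_Casting=5) = 6; EF_Set construction = 6+4 = 10
ES_Costume fitting = 5; EF_Costume fitting = 5+11 = 16
ES_Principal photography = max(EF_Script lock=6, EF_Casting=5) = 6; EF_Principal photography = 6+15 = 21
ES_Pickup shots = max(EF_Location scouting=17, EF_Set construction=10, EF_Costume fitting=16, EF_Principal photography=21) = 21; EF_Pickup shots = 21+7 = 28
Expected project duration μ = 28 days. Critical path: Script lock → Principal photography → Pickup shots.

28 days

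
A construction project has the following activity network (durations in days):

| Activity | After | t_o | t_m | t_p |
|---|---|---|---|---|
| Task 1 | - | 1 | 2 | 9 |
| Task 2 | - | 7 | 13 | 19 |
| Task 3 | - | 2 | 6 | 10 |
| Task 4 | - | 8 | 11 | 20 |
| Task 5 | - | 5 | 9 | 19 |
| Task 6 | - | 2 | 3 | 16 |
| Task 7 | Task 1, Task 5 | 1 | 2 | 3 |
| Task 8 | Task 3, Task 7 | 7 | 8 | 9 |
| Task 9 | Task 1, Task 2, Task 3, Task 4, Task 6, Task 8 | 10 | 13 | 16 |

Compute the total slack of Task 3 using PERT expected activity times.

te_Task 1 = (1 + 4·2 + 9)/6 = 18/6 = 3
te_Task 2 = (7 + 4·13 + 19)/6 = 78/6 = 13
te_Task 3 = (2 + 4·6 + 10)/6 = 36/6 = 6
te_Task 4 = (8 + 4·11 + 20)/6 = 72/6 = 12
te_Task 5 = (5 + 4·9 + 19)/6 = 60/6 = 10
te_Task 6 = (2 + 4·3 + 16)/6 = 30/6 = 5
te_Task 7 = (1 + 4·2 + 3)/6 = 12/6 = 2
te_Task 8 = (7 + 4·8 + 9)/6 = 48/6 = 8
te_Task 9 = (10 + 4·13 + 16)/6 = 78/6 = 13

Forward pass:
ES_Task 1 = 0; EF_Task 1 = 3
ES_Task 2 = 0; EF_Task 2 = 13
ES_Task 3 = 0; EF_Task 3 = 6
ES_Task 4 = 0; EF_Task 4 = 12
ES_Task 5 = 0; EF_Task 5 = 10
ES_Task 6 = 0; EF_Task 6 = 5
ES_Task 7 = max(EF_Task 1=3, EF_Task 5=10) = 10; EF_Task 7 = 10+2 = 12
ES_Task 8 = max(EF_Task 3=6, EF_Task 7=12) = 12; EF_Task 8 = 12+8 = 20
ES_Task 9 = max(EF_Task 1=3, EF_Task 2=13, EF_Task 3=6, EF_Task 4=12, EF_Task 6=5, EF_Task 8=20) = 20; EF_Task 9 = 20+13 = 33
Expected project duration μ = 33 days. Critical path: Task 5 → Task 7 → Task 8 → Task 9.

Backward pass:
LF_Task 9 = 33; LS_Task 9 = 33−13 = 20
LF_Task 8 = LS_Task 9 = 20; LS_Task 8 = 20−8 = 12
LF_Task 7 = LS_Task 8 = 12; LS_Task 7 = 12−2 = 10
LF_Task 6 = LS_Task 9 = 20; LS_Task 6 = 20−5 = 15
LF_Task 5 = LS_Task 7 = 10; LS_Task 5 = 10−10 = 0
LF_Task 4 = LS_Task 9 = 20; LS_Task 4 = 20−12 = 8
LF_Task 3 = min(LS_Task 8=12, LS_Task 9=20) = 12; LS_Task 3 = 12−6 = 6
LF_Task 2 = LS_Task 9 = 20; LS_Task 2 = 20−13 = 7
LF_Task 1 = min(LS_Task 7=10, LS_Task 9=20) = 10; LS_Task 1 = 10−3 = 7
Slack_Task 3 = LS_Task 3 − ES_Task 3 = 6 − 0 = 6

6 days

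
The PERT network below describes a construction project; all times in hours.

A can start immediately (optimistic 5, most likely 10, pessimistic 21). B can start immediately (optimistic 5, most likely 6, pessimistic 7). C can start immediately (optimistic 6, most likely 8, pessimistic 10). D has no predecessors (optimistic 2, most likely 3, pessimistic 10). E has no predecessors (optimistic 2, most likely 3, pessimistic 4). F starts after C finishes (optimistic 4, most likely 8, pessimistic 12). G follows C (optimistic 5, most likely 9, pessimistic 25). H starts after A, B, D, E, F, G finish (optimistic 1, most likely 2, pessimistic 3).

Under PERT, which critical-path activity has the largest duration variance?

te_A = (5 + 4·10 + 21)/6 = 66/6 = 11; σ²_A = ((21−5)/6)² = 7.111
te_B = (5 + 4·6 + 7)/6 = 36/6 = 6; σ²_B = ((7−5)/6)² = 0.111
te_C = (6 + 4·8 + 10)/6 = 48/6 = 8; σ²_C = ((10−6)/6)² = 0.444
te_D = (2 + 4·3 + 10)/6 = 24/6 = 4; σ²_D = ((10−2)/6)² = 1.778
te_E = (2 + 4·3 + 4)/6 = 18/6 = 3; σ²_E = ((4−2)/6)² = 0.111
te_F = (4 + 4·8 + 12)/6 = 48/6 = 8; σ²_F = ((12−4)/6)² = 1.778
te_G = (5 + 4·9 + 25)/6 = 66/6 = 11; σ²_G = ((25−5)/6)² = 11.111
te_H = (1 + 4·2 + 3)/6 = 12/6 = 2; σ²_H = ((3−1)/6)² = 0.111

Forward pass:
ES_A = 0; EF_A = 11
ES_B = 0; EF_B = 6
ES_C = 0; EF_C = 8
ES_D = 0; EF_D = 4
ES_E = 0; EF_E = 3
ES_F = 8; EF_F = 8+8 = 16
ES_G = 8; EF_G = 8+11 = 19
ES_H = max(EF_A=11, EF_B=6, EF_D=4, EF_E=3, EF_F=16, EF_G=19) = 19; EF_H = 19+2 = 21
Expected project duration μ = 21 hours. Critical path: C → G → H.

Variances on critical path: σ²_C=0.444, σ²_G=11.111, σ²_H=0.111.
Largest is σ²_G = 11.111.

G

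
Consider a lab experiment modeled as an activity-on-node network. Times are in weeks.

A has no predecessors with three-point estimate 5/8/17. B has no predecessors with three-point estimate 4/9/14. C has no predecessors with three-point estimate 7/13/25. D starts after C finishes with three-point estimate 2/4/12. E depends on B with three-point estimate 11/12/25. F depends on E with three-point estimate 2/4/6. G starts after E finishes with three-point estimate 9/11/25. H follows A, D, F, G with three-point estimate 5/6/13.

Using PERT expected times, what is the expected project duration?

43 weeks

te_A = (5 + 4·8 + 17)/6 = 54/6 = 9
te_B = (4 + 4·9 + 14)/6 = 54/6 = 9
te_C = (7 + 4·13 + 25)/6 = 84/6 = 14
te_D = (2 + 4·4 + 12)/6 = 30/6 = 5
te_E = (11 + 4·12 + 25)/6 = 84/6 = 14
te_F = (2 + 4·4 + 6)/6 = 24/6 = 4
te_G = (9 + 4·11 + 25)/6 = 78/6 = 13
te_H = (5 + 4·6 + 13)/6 = 42/6 = 7

Forward pass:
ES_A = 0; EF_A = 9
ES_B = 0; EF_B = 9
ES_C = 0; EF_C = 14
ES_D = 14; EF_D = 14+5 = 19
ES_E = 9; EF_E = 9+14 = 23
ES_F = 23; EF_F = 23+4 = 27
ES_G = 23; EF_G = 23+13 = 36
ES_H = max(EF_A=9, EF_D=19, EF_F=27, EF_G=36) = 36; EF_H = 36+7 = 43
Expected project duration μ = 43 weeks. Critical path: B → E → G → H.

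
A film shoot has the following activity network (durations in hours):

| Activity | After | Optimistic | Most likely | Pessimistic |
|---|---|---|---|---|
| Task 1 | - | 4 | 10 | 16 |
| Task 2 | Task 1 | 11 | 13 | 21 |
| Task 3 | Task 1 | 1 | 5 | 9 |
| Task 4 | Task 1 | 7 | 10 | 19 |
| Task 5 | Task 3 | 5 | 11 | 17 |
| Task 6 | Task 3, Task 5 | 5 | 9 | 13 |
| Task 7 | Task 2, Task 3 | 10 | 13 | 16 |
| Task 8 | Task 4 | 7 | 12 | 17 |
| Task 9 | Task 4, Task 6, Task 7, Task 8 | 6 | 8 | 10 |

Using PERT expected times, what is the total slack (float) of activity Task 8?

4 hours

te_Task 1 = (4 + 4·10 + 16)/6 = 60/6 = 10
te_Task 2 = (11 + 4·13 + 21)/6 = 84/6 = 14
te_Task 3 = (1 + 4·5 + 9)/6 = 30/6 = 5
te_Task 4 = (7 + 4·10 + 19)/6 = 66/6 = 11
te_Task 5 = (5 + 4·11 + 17)/6 = 66/6 = 11
te_Task 6 = (5 + 4·9 + 13)/6 = 54/6 = 9
te_Task 7 = (10 + 4·13 + 16)/6 = 78/6 = 13
te_Task 8 = (7 + 4·12 + 17)/6 = 72/6 = 12
te_Task 9 = (6 + 4·8 + 10)/6 = 48/6 = 8

Forward pass:
ES_Task 1 = 0; EF_Task 1 = 10
ES_Task 2 = 10; EF_Task 2 = 10+14 = 24
ES_Task 3 = 10; EF_Task 3 = 10+5 = 15
ES_Task 4 = 10; EF_Task 4 = 10+11 = 21
ES_Task 5 = 15; EF_Task 5 = 15+11 = 26
ES_Task 6 = max(EF_Task 3=15, EF_Task 5=26) = 26; EF_Task 6 = 26+9 = 35
ES_Task 7 = max(EF_Task 2=24, EF_Task 3=15) = 24; EF_Task 7 = 24+13 = 37
ES_Task 8 = 21; EF_Task 8 = 21+12 = 33
ES_Task 9 = max(EF_Task 4=21, EF_Task 6=35, EF_Task 7=37, EF_Task 8=33) = 37; EF_Task 9 = 37+8 = 45
Expected project duration μ = 45 hours. Critical path: Task 1 → Task 2 → Task 7 → Task 9.

Backward pass:
LF_Task 9 = 45; LS_Task 9 = 45−8 = 37
LF_Task 8 = LS_Task 9 = 37; LS_Task 8 = 37−12 = 25
LF_Task 7 = LS_Task 9 = 37; LS_Task 7 = 37−13 = 24
LF_Task 6 = LS_Task 9 = 37; LS_Task 6 = 37−9 = 28
LF_Task 5 = LS_Task 6 = 28; LS_Task 5 = 28−11 = 17
LF_Task 4 = min(LS_Task 8=25, LS_Task 9=37) = 25; LS_Task 4 = 25−11 = 14
LF_Task 3 = min(LS_Task 5=17, LS_Task 6=28, LS_Task 7=24) = 17; LS_Task 3 = 17−5 = 12
LF_Task 2 = LS_Task 7 = 24; LS_Task 2 = 24−14 = 10
LF_Task 1 = min(LS_Task 2=10, LS_Task 3=12, LS_Task 4=14) = 10; LS_Task 1 = 10−10 = 0
Slack_Task 8 = LS_Task 8 − ES_Task 8 = 25 − 21 = 4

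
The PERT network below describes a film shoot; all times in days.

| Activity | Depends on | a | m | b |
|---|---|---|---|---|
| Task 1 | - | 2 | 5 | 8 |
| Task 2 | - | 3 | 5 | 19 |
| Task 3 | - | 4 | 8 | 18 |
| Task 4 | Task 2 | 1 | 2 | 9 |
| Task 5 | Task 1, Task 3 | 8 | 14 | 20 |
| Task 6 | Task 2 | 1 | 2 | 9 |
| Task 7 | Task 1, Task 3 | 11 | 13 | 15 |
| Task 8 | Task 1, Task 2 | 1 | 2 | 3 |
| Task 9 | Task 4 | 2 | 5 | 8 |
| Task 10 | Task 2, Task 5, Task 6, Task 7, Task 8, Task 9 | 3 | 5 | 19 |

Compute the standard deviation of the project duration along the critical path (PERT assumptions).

4.07 days

te_Task 1 = (2 + 4·5 + 8)/6 = 30/6 = 5; σ²_Task 1 = ((8−2)/6)² = 1.000
te_Task 2 = (3 + 4·5 + 19)/6 = 42/6 = 7; σ²_Task 2 = ((19−3)/6)² = 7.111
te_Task 3 = (4 + 4·8 + 18)/6 = 54/6 = 9; σ²_Task 3 = ((18−4)/6)² = 5.444
te_Task 4 = (1 + 4·2 + 9)/6 = 18/6 = 3; σ²_Task 4 = ((9−1)/6)² = 1.778
te_Task 5 = (8 + 4·14 + 20)/6 = 84/6 = 14; σ²_Task 5 = ((20−8)/6)² = 4.000
te_Task 6 = (1 + 4·2 + 9)/6 = 18/6 = 3; σ²_Task 6 = ((9−1)/6)² = 1.778
te_Task 7 = (11 + 4·13 + 15)/6 = 78/6 = 13; σ²_Task 7 = ((15−11)/6)² = 0.444
te_Task 8 = (1 + 4·2 + 3)/6 = 12/6 = 2; σ²_Task 8 = ((3−1)/6)² = 0.111
te_Task 9 = (2 + 4·5 + 8)/6 = 30/6 = 5; σ²_Task 9 = ((8−2)/6)² = 1.000
te_Task 10 = (3 + 4·5 + 19)/6 = 42/6 = 7; σ²_Task 10 = ((19−3)/6)² = 7.111

Forward pass:
ES_Task 1 = 0; EF_Task 1 = 5
ES_Task 2 = 0; EF_Task 2 = 7
ES_Task 3 = 0; EF_Task 3 = 9
ES_Task 4 = 7; EF_Task 4 = 7+3 = 10
ES_Task 5 = max(EF_Task 1=5, EF_Task 3=9) = 9; EF_Task 5 = 9+14 = 23
ES_Task 6 = 7; EF_Task 6 = 7+3 = 10
ES_Task 7 = max(EF_Task 1=5, EF_Task 3=9) = 9; EF_Task 7 = 9+13 = 22
ES_Task 8 = max(EF_Task 1=5, EF_Task 2=7) = 7; EF_Task 8 = 7+2 = 9
ES_Task 9 = 10; EF_Task 9 = 10+5 = 15
ES_Task 10 = max(EF_Task 2=7, EF_Task 5=23, EF_Task 6=10, EF_Task 7=22, EF_Task 8=9, EF_Task 9=15) = 23; EF_Task 10 = 23+7 = 30
Expected project duration μ = 30 days. Critical path: Task 3 → Task 5 → Task 10.

Variance along critical path = 5.444 + 4.000 + 7.111 = 16.556
σ = √16.556 = 4.069 days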